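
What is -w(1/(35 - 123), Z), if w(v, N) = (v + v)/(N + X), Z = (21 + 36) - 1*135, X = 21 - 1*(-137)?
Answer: 1/3520 ≈ 0.00028409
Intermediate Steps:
X = 158 (X = 21 + 137 = 158)
Z = -78 (Z = 57 - 135 = -78)
w(v, N) = 2*v/(158 + N) (w(v, N) = (v + v)/(N + 158) = (2*v)/(158 + N) = 2*v/(158 + N))
-w(1/(35 - 123), Z) = -2/((35 - 123)*(158 - 78)) = -2/((-88)*80) = -2*(-1)/(88*80) = -1*(-1/3520) = 1/3520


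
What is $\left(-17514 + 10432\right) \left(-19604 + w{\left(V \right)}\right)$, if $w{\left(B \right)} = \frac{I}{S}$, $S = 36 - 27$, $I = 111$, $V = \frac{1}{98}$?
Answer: $\frac{416244550}{3} \approx 1.3875 \cdot 10^{8}$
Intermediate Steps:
$V = \frac{1}{98} \approx 0.010204$
$S = 9$ ($S = 36 - 27 = 9$)
$w{\left(B \right)} = \frac{37}{3}$ ($w{\left(B \right)} = \frac{111}{9} = 111 \cdot \frac{1}{9} = \frac{37}{3}$)
$\left(-17514 + 10432\right) \left(-19604 + w{\left(V \right)}\right) = \left(-17514 + 10432\right) \left(-19604 + \frac{37}{3}\right) = \left(-7082\right) \left(- \frac{58775}{3}\right) = \frac{416244550}{3}$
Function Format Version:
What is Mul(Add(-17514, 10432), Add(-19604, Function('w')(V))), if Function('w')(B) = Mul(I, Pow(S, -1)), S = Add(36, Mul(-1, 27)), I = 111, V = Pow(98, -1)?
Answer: Rational(416244550, 3) ≈ 1.3875e+8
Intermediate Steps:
V = Rational(1, 98) ≈ 0.010204
S = 9 (S = Add(36, -27) = 9)
Function('w')(B) = Rational(37, 3) (Function('w')(B) = Mul(111, Pow(9, -1)) = Mul(111, Rational(1, 9)) = Rational(37, 3))
Mul(Add(-17514, 10432), Add(-19604, Function('w')(V))) = Mul(Add(-17514, 10432), Add(-19604, Rational(37, 3))) = Mul(-7082, Rational(-58775, 3)) = Rational(416244550, 3)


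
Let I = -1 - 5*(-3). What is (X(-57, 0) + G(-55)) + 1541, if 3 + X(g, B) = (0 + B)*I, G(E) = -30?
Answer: 1508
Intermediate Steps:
I = 14 (I = -1 + 15 = 14)
X(g, B) = -3 + 14*B (X(g, B) = -3 + (0 + B)*14 = -3 + B*14 = -3 + 14*B)
(X(-57, 0) + G(-55)) + 1541 = ((-3 + 14*0) - 30) + 1541 = ((-3 + 0) - 30) + 1541 = (-3 - 30) + 1541 = -33 + 1541 = 1508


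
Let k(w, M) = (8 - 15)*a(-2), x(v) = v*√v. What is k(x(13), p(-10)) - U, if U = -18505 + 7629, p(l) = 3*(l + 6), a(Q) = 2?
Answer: 10862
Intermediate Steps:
p(l) = 18 + 3*l (p(l) = 3*(6 + l) = 18 + 3*l)
x(v) = v^(3/2)
k(w, M) = -14 (k(w, M) = (8 - 15)*2 = -7*2 = -14)
U = -10876
k(x(13), p(-10)) - U = -14 - 1*(-10876) = -14 + 10876 = 10862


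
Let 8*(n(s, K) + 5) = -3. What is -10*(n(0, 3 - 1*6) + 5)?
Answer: 15/4 ≈ 3.7500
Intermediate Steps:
n(s, K) = -43/8 (n(s, K) = -5 + (1/8)*(-3) = -5 - 3/8 = -43/8)
-10*(n(0, 3 - 1*6) + 5) = -10*(-43/8 + 5) = -10*(-3/8) = 15/4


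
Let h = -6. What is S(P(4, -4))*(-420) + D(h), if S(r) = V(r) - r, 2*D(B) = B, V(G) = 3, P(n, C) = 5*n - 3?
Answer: 5877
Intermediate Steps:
P(n, C) = -3 + 5*n
D(B) = B/2
S(r) = 3 - r
S(P(4, -4))*(-420) + D(h) = (3 - (-3 + 5*4))*(-420) + (½)*(-6) = (3 - (-3 + 20))*(-420) - 3 = (3 - 1*17)*(-420) - 3 = (3 - 17)*(-420) - 3 = -14*(-420) - 3 = 5880 - 3 = 5877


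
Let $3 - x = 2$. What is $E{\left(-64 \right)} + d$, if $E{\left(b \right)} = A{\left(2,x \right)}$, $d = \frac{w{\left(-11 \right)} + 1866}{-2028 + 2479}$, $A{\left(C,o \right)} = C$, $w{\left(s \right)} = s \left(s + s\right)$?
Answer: $\frac{3010}{451} \approx 6.6741$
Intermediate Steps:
$x = 1$ ($x = 3 - 2 = 1$)
$w{\left(s \right)} = 2 s^{2}$ ($w{\left(s \right)} = s 2 s = 2 s^{2}$)
$d = \frac{2108}{451}$ ($d = \frac{2 \left(-11\right)^{2} + 1866}{-2028 + 2479} = \frac{2 \cdot 121 + 1866}{451} = \left(242 + 1866\right) \frac{1}{451} = 2108 \cdot \frac{1}{451} = \frac{2108}{451} \approx 4.6741$)
$E{\left(b \right)} = 2$
$E{\left(-64 \right)} + d = 2 + \frac{2108}{451} = \frac{3010}{451}$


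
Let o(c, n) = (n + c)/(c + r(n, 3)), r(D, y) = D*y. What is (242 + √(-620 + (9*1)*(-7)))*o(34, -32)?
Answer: -242/31 - I*√683/31 ≈ -7.8064 - 0.84304*I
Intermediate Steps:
o(c, n) = (c + n)/(c + 3*n) (o(c, n) = (n + c)/(c + n*3) = (c + n)/(c + 3*n))
(242 + √(-620 + (9*1)*(-7)))*o(34, -32) = (242 + √(-620 + (9*1)*(-7)))*((34 - 32)/(34 + 3*(-32))) = (242 + √(-620 + 9*(-7)))*(2/(34 - 96)) = (242 + √(-620 - 63))*(2/(-62)) = (242 + √(-683))*(-1/62*2) = (242 + I*√683)*(-1/31) = -242/31 - I*√683/31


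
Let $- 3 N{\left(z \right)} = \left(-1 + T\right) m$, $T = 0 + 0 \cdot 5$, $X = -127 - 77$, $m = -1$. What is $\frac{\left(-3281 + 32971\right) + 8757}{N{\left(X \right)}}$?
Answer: $-115341$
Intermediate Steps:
$X = -204$
$T = 0$ ($T = 0 + 0 = 0$)
$N{\left(z \right)} = - \frac{1}{3}$ ($N{\left(z \right)} = - \frac{\left(-1 + 0\right) \left(-1\right)}{3} = - \frac{\left(-1\right) \left(-1\right)}{3} = \left(- \frac{1}{3}\right) 1 = - \frac{1}{3}$)
$\frac{\left(-3281 + 32971\right) + 8757}{N{\left(X \right)}} = \frac{\left(-3281 + 32971\right) + 8757}{- \frac{1}{3}} = \left(29690 + 8757\right) \left(-3\right) = 38447 \left(-3\right) = -115341$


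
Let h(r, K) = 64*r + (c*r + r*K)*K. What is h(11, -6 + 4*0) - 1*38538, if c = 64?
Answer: -41662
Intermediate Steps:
h(r, K) = 64*r + K*(64*r + K*r) (h(r, K) = 64*r + (64*r + r*K)*K = 64*r + (64*r + K*r)*K = 64*r + K*(64*r + K*r))
h(11, -6 + 4*0) - 1*38538 = 11*(64 + (-6 + 4*0)² + 64*(-6 + 4*0)) - 1*38538 = 11*(64 + (-6 + 0)² + 64*(-6 + 0)) - 38538 = 11*(64 + (-6)² + 64*(-6)) - 38538 = 11*(64 + 36 - 384) - 38538 = 11*(-284) - 38538 = -3124 - 38538 = -41662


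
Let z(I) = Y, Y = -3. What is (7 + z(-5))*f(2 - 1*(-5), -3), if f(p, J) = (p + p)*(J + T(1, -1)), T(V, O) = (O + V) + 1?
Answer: -112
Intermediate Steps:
z(I) = -3
T(V, O) = 1 + O + V
f(p, J) = 2*p*(1 + J) (f(p, J) = (p + p)*(J + (1 - 1 + 1)) = (2*p)*(J + 1) = (2*p)*(1 + J) = 2*p*(1 + J))
(7 + z(-5))*f(2 - 1*(-5), -3) = (7 - 3)*(2*(2 - 1*(-5))*(1 - 3)) = 4*(2*(2 + 5)*(-2)) = 4*(2*7*(-2)) = 4*(-28) = -112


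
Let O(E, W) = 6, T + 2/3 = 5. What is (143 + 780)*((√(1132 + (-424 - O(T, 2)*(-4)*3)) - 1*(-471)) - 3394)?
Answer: -2697929 + 1846*√195 ≈ -2.6722e+6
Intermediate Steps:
T = 13/3 (T = -⅔ + 5 = 13/3 ≈ 4.3333)
(143 + 780)*((√(1132 + (-424 - O(T, 2)*(-4)*3)) - 1*(-471)) - 3394) = (143 + 780)*((√(1132 + (-424 - 6*(-4)*3)) - 1*(-471)) - 3394) = 923*((√(1132 + (-424 - (-24)*3)) + 471) - 3394) = 923*((√(1132 + (-424 - 1*(-72))) + 471) - 3394) = 923*((√(1132 + (-424 + 72)) + 471) - 3394) = 923*((√(1132 - 352) + 471) - 3394) = 923*((√780 + 471) - 3394) = 923*((2*√195 + 471) - 3394) = 923*((471 + 2*√195) - 3394) = 923*(-2923 + 2*√195) = -2697929 + 1846*√195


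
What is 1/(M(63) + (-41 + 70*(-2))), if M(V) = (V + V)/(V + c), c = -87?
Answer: -4/745 ≈ -0.0053691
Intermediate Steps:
M(V) = 2*V/(-87 + V) (M(V) = (V + V)/(V - 87) = (2*V)/(-87 + V) = 2*V/(-87 + V))
1/(M(63) + (-41 + 70*(-2))) = 1/(2*63/(-87 + 63) + (-41 + 70*(-2))) = 1/(2*63/(-24) + (-41 - 140)) = 1/(2*63*(-1/24) - 181) = 1/(-21/4 - 181) = 1/(-745/4) = -4/745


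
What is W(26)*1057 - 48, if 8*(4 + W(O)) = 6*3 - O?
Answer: -5333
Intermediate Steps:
W(O) = -7/4 - O/8 (W(O) = -4 + (6*3 - O)/8 = -4 + (18 - O)/8 = -4 + (9/4 - O/8) = -7/4 - O/8)
W(26)*1057 - 48 = (-7/4 - 1/8*26)*1057 - 48 = (-7/4 - 13/4)*1057 - 48 = -5*1057 - 48 = -5285 - 48 = -5333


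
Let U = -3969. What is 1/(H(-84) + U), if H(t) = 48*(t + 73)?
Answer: -1/4497 ≈ -0.00022237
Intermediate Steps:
H(t) = 3504 + 48*t (H(t) = 48*(73 + t) = 3504 + 48*t)
1/(H(-84) + U) = 1/((3504 + 48*(-84)) - 3969) = 1/((3504 - 4032) - 3969) = 1/(-528 - 3969) = 1/(-4497) = -1/4497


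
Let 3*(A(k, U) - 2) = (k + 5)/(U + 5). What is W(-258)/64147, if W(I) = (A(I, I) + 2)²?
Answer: 169/577323 ≈ 0.00029273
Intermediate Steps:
A(k, U) = 2 + (5 + k)/(3*(5 + U)) (A(k, U) = 2 + ((k + 5)/(U + 5))/3 = 2 + ((5 + k)/(5 + U))/3 = 2 + (5 + k)/(3*(5 + U)))
W(I) = (2 + (35 + 7*I)/(3*(5 + I)))² (W(I) = ((35 + I + 6*I)/(3*(5 + I)) + 2)² = ((35 + 7*I)/(3*(5 + I)) + 2)² = (2 + (35 + 7*I)/(3*(5 + I)))²)
W(-258)/64147 = (169/9)/64147 = (169/9)*(1/64147) = 169/577323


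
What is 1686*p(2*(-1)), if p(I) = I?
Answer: -3372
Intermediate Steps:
1686*p(2*(-1)) = 1686*(2*(-1)) = 1686*(-2) = -3372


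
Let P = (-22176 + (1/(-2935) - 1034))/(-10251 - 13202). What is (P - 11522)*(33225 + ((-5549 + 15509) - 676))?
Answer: -33711491300349731/68834555 ≈ -4.8975e+8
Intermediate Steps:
P = 68121351/68834555 (P = (-22176 + (-1/2935 - 1034))/(-23453) = (-22176 - 3034791/2935)*(-1/23453) = -68121351/2935*(-1/23453) = 68121351/68834555 ≈ 0.98964)
(P - 11522)*(33225 + ((-5549 + 15509) - 676)) = (68121351/68834555 - 11522)*(33225 + ((-5549 + 15509) - 676)) = -793043621359*(33225 + (9960 - 676))/68834555 = -793043621359*(33225 + 9284)/68834555 = -793043621359/68834555*42509 = -33711491300349731/68834555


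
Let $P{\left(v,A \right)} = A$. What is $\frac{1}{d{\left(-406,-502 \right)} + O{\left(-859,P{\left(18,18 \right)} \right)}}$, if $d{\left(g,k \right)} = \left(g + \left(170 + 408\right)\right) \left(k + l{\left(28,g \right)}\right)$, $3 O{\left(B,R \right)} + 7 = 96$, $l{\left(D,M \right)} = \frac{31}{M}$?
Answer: $- \frac{609}{52573427} \approx -1.1584 \cdot 10^{-5}$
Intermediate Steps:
$O{\left(B,R \right)} = \frac{89}{3}$ ($O{\left(B,R \right)} = - \frac{7}{3} + \frac{1}{3} \cdot 96 = - \frac{7}{3} + 32 = \frac{89}{3}$)
$d{\left(g,k \right)} = \left(578 + g\right) \left(k + \frac{31}{g}\right)$ ($d{\left(g,k \right)} = \left(g + \left(170 + 408\right)\right) \left(k + \frac{31}{g}\right) = \left(g + 578\right) \left(k + \frac{31}{g}\right) = \left(578 + g\right) \left(k + \frac{31}{g}\right)$)
$\frac{1}{d{\left(-406,-502 \right)} + O{\left(-859,P{\left(18,18 \right)} \right)}} = \frac{1}{\left(31 + 578 \left(-502\right) + \frac{17918}{-406} - -203812\right) + \frac{89}{3}} = \frac{1}{\left(31 - 290156 + 17918 \left(- \frac{1}{406}\right) + 203812\right) + \frac{89}{3}} = \frac{1}{\left(31 - 290156 - \frac{8959}{203} + 203812\right) + \frac{89}{3}} = \frac{1}{- \frac{17530498}{203} + \frac{89}{3}} = \frac{1}{- \frac{52573427}{609}} = - \frac{609}{52573427}$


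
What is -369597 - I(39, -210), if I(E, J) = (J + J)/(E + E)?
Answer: -4804691/13 ≈ -3.6959e+5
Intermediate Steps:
I(E, J) = J/E (I(E, J) = (2*J)/((2*E)) = (2*J)*(1/(2*E)) = J/E)
-369597 - I(39, -210) = -369597 - (-210)/39 = -369597 - 1*(-70/13) = -369597 + 70/13 = -4804691/13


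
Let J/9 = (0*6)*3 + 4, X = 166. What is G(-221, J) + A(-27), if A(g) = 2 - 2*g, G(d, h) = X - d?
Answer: 443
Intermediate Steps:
J = 36 (J = 9*((0*6)*3 + 4) = 9*(0*3 + 4) = 9*(0 + 4) = 9*4 = 36)
G(d, h) = 166 - d
G(-221, J) + A(-27) = (166 - 1*(-221)) + (2 - 2*(-27)) = (166 + 221) + (2 + 54) = 387 + 56 = 443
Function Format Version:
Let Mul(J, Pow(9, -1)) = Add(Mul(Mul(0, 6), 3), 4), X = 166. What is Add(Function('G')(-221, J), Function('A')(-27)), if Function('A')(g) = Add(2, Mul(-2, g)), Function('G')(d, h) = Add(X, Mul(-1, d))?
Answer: 443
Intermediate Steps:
J = 36 (J = Mul(9, Add(Mul(Mul(0, 6), 3), 4)) = Mul(9, Add(Mul(0, 3), 4)) = Mul(9, Add(0, 4)) = Mul(9, 4) = 36)
Function('G')(d, h) = Add(166, Mul(-1, d))
Add(Function('G')(-221, J), Function('A')(-27)) = Add(Add(166, Mul(-1, -221)), Add(2, Mul(-2, -27))) = Add(Add(166, 221), Add(2, 54)) = Add(387, 56) = 443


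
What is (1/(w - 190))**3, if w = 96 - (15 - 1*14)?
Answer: -1/857375 ≈ -1.1664e-6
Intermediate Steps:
w = 95 (w = 96 - (15 - 14) = 96 - 1*1 = 96 - 1 = 95)
(1/(w - 190))**3 = (1/(95 - 190))**3 = (1/(-95))**3 = (-1/95)**3 = -1/857375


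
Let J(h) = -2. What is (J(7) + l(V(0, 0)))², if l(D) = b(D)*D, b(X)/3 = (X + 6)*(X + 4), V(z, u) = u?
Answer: 4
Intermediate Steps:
b(X) = 3*(4 + X)*(6 + X) (b(X) = 3*((X + 6)*(X + 4)) = 3*((6 + X)*(4 + X)) = 3*((4 + X)*(6 + X)) = 3*(4 + X)*(6 + X))
l(D) = D*(72 + 3*D² + 30*D) (l(D) = (72 + 3*D² + 30*D)*D = D*(72 + 3*D² + 30*D))
(J(7) + l(V(0, 0)))² = (-2 + 3*0*(24 + 0² + 10*0))² = (-2 + 3*0*(24 + 0 + 0))² = (-2 + 3*0*24)² = (-2 + 0)² = (-2)² = 4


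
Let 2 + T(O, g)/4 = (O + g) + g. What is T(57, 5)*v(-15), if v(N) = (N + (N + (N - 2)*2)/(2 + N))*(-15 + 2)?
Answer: 37960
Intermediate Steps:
T(O, g) = -8 + 4*O + 8*g (T(O, g) = -8 + 4*((O + g) + g) = -8 + 4*(O + 2*g) = -8 + (4*O + 8*g) = -8 + 4*O + 8*g)
v(N) = -13*N - 13*(-4 + 3*N)/(2 + N) (v(N) = (N + (N + (-2 + N)*2)/(2 + N))*(-13) = (N + (N + (-4 + 2*N))/(2 + N))*(-13) = (N + (-4 + 3*N)/(2 + N))*(-13) = -13*N - 13*(-4 + 3*N)/(2 + N))
T(57, 5)*v(-15) = (-8 + 4*57 + 8*5)*(13*(4 - 1*(-15)² - 5*(-15))/(2 - 15)) = (-8 + 228 + 40)*(13*(4 - 1*225 + 75)/(-13)) = 260*(13*(-1/13)*(4 - 225 + 75)) = 260*(13*(-1/13)*(-146)) = 260*146 = 37960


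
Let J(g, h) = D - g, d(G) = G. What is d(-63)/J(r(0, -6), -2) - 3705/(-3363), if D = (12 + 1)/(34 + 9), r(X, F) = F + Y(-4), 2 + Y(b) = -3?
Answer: -14249/3186 ≈ -4.4724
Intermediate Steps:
Y(b) = -5 (Y(b) = -2 - 3 = -5)
r(X, F) = -5 + F (r(X, F) = F - 5 = -5 + F)
D = 13/43 ≈ 0.30233
J(g, h) = 13/43 - g
d(-63)/J(r(0, -6), -2) - 3705/(-3363) = -63/(13/43 - (-5 - 6)) - 3705/(-3363) = -63/(13/43 - 1*(-11)) - 3705*(-1/3363) = -63/(13/43 + 11) + 65/59 = -63/486/43 + 65/59 = -63*43/486 + 65/59 = -301/54 + 65/59 = -14249/3186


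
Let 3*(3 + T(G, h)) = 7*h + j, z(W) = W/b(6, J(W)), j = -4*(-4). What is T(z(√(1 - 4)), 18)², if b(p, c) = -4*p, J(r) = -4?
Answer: 17689/9 ≈ 1965.4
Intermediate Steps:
j = 16
z(W) = -W/24 (z(W) = W/((-4*6)) = W/(-24) = W*(-1/24) = -W/24)
T(G, h) = 7/3 + 7*h/3 (T(G, h) = -3 + (7*h + 16)/3 = -3 + (16 + 7*h)/3 = -3 + (16/3 + 7*h/3) = 7/3 + 7*h/3)
T(z(√(1 - 4)), 18)² = (7/3 + (7/3)*18)² = (7/3 + 42)² = (133/3)² = 17689/9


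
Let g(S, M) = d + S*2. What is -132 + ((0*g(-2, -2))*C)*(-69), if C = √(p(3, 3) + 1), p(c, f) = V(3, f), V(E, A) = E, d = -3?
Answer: -132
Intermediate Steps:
p(c, f) = 3
C = 2 (C = √(3 + 1) = √4 = 2)
g(S, M) = -3 + 2*S (g(S, M) = -3 + S*2 = -3 + 2*S)
-132 + ((0*g(-2, -2))*C)*(-69) = -132 + ((0*(-3 + 2*(-2)))*2)*(-69) = -132 + ((0*(-3 - 4))*2)*(-69) = -132 + ((0*(-7))*2)*(-69) = -132 + (0*2)*(-69) = -132 + 0*(-69) = -132 + 0 = -132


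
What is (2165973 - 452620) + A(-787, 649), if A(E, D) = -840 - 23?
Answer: 1712490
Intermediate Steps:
A(E, D) = -863
(2165973 - 452620) + A(-787, 649) = (2165973 - 452620) - 863 = 1713353 - 863 = 1712490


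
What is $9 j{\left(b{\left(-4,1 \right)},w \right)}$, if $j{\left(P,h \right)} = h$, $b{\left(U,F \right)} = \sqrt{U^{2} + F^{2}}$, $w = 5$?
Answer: $45$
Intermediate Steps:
$b{\left(U,F \right)} = \sqrt{F^{2} + U^{2}}$
$9 j{\left(b{\left(-4,1 \right)},w \right)} = 9 \cdot 5 = 45$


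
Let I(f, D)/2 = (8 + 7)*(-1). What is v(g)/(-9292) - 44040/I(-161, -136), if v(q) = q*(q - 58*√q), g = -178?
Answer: 3402243/2323 - 2581*I*√178/2323 ≈ 1464.6 - 14.823*I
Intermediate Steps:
I(f, D) = -30 (I(f, D) = 2*((8 + 7)*(-1)) = 2*(15*(-1)) = 2*(-15) = -30)
v(g)/(-9292) - 44040/I(-161, -136) = ((-178)² - (-10324)*I*√178)/(-9292) - 44040/(-30) = (31684 - (-10324)*I*√178)*(-1/9292) - 44040*(-1/30) = (31684 + 10324*I*√178)*(-1/9292) + 1468 = (-7921/2323 - 2581*I*√178/2323) + 1468 = 3402243/2323 - 2581*I*√178/2323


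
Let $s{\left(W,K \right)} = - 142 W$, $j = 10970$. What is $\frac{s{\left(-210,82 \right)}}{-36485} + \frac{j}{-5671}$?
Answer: $- \frac{113869934}{41381287} \approx -2.7517$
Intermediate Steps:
$\frac{s{\left(-210,82 \right)}}{-36485} + \frac{j}{-5671} = \frac{\left(-142\right) \left(-210\right)}{-36485} + \frac{10970}{-5671} = 29820 \left(- \frac{1}{36485}\right) + 10970 \left(- \frac{1}{5671}\right) = - \frac{5964}{7297} - \frac{10970}{5671} = - \frac{113869934}{41381287}$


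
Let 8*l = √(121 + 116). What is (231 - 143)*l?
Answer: 11*√237 ≈ 169.34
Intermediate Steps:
l = √237/8 (l = √(121 + 116)/8 = √237/8 ≈ 1.9244)
(231 - 143)*l = (231 - 143)*(√237/8) = 88*(√237/8) = 11*√237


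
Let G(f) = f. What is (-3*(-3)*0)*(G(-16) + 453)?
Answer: 0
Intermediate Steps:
(-3*(-3)*0)*(G(-16) + 453) = (-3*(-3)*0)*(-16 + 453) = (9*0)*437 = 0*437 = 0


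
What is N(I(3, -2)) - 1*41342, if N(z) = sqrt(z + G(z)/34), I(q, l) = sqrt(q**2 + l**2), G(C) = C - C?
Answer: -41342 + 13**(1/4) ≈ -41340.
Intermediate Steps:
G(C) = 0
I(q, l) = sqrt(l**2 + q**2)
N(z) = sqrt(z) (N(z) = sqrt(z + 0/34) = sqrt(z + 0*(1/34)) = sqrt(z + 0) = sqrt(z))
N(I(3, -2)) - 1*41342 = sqrt(sqrt((-2)**2 + 3**2)) - 1*41342 = sqrt(sqrt(4 + 9)) - 41342 = sqrt(sqrt(13)) - 41342 = 13**(1/4) - 41342 = -41342 + 13**(1/4)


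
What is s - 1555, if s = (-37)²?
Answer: -186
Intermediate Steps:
s = 1369
s - 1555 = 1369 - 1555 = -186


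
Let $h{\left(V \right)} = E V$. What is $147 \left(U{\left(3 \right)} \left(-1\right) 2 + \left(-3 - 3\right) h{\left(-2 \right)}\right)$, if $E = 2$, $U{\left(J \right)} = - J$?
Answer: $4410$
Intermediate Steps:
$h{\left(V \right)} = 2 V$
$147 \left(U{\left(3 \right)} \left(-1\right) 2 + \left(-3 - 3\right) h{\left(-2 \right)}\right) = 147 \left(\left(-1\right) 3 \left(-1\right) 2 + \left(-3 - 3\right) 2 \left(-2\right)\right) = 147 \left(\left(-3\right) \left(-1\right) 2 - -24\right) = 147 \left(3 \cdot 2 + 24\right) = 147 \left(6 + 24\right) = 147 \cdot 30 = 4410$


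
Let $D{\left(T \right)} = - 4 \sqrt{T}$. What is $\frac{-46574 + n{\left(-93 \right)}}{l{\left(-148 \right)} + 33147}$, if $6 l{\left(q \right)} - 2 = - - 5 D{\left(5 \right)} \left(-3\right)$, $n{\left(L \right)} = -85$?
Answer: $- \frac{6959796417}{4944353432} + \frac{2099655 \sqrt{5}}{4944353432} \approx -1.4067$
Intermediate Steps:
$l{\left(q \right)} = \frac{1}{3} + 10 \sqrt{5}$ ($l{\left(q \right)} = \frac{1}{3} + \frac{\left(-1\right) - 5 \left(- 4 \sqrt{5}\right) \left(-3\right)}{6} = \frac{1}{3} + \frac{\left(-1\right) 20 \sqrt{5} \left(-3\right)}{6} = \frac{1}{3} + \frac{\left(-1\right) \left(- 60 \sqrt{5}\right)}{6} = \frac{1}{3} + \frac{60 \sqrt{5}}{6} = \frac{1}{3} + 10 \sqrt{5}$)
$\frac{-46574 + n{\left(-93 \right)}}{l{\left(-148 \right)} + 33147} = \frac{-46574 - 85}{\left(\frac{1}{3} + 10 \sqrt{5}\right) + 33147} = - \frac{46659}{\frac{99442}{3} + 10 \sqrt{5}}$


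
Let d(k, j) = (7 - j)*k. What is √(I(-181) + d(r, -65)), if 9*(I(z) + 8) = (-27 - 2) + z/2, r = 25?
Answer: √64034/6 ≈ 42.175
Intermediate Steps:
d(k, j) = k*(7 - j)
I(z) = -101/9 + z/18 (I(z) = -8 + ((-27 - 2) + z/2)/9 = -8 + (-29 + z*(½))/9 = -8 + (-29 + z/2)/9 = -8 + (-29/9 + z/18) = -101/9 + z/18)
√(I(-181) + d(r, -65)) = √((-101/9 + (1/18)*(-181)) + 25*(7 - 1*(-65))) = √((-101/9 - 181/18) + 25*(7 + 65)) = √(-383/18 + 25*72) = √(-383/18 + 1800) = √(32017/18) = √64034/6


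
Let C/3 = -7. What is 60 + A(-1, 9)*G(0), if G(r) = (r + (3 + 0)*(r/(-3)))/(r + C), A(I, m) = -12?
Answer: 60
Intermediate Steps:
C = -21 (C = 3*(-7) = -21)
G(r) = 0 (G(r) = (r + (3 + 0)*(r/(-3)))/(r - 21) = (r + 3*(r*(-⅓)))/(-21 + r) = (r + 3*(-r/3))/(-21 + r) = (r - r)/(-21 + r) = 0/(-21 + r) = 0)
60 + A(-1, 9)*G(0) = 60 - 12*0 = 60 + 0 = 60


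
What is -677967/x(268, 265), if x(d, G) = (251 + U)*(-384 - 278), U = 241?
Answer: 225989/108568 ≈ 2.0815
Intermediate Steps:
x(d, G) = -325704 (x(d, G) = (251 + 241)*(-384 - 278) = 492*(-662) = -325704)
-677967/x(268, 265) = -677967/(-325704) = -677967*(-1/325704) = 225989/108568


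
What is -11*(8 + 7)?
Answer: -165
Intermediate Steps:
-11*(8 + 7) = -11*15 = -165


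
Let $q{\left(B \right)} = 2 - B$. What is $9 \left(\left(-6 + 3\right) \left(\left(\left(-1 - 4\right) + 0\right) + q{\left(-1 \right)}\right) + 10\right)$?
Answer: $144$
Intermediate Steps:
$9 \left(\left(-6 + 3\right) \left(\left(\left(-1 - 4\right) + 0\right) + q{\left(-1 \right)}\right) + 10\right) = 9 \left(\left(-6 + 3\right) \left(\left(\left(-1 - 4\right) + 0\right) + \left(2 - -1\right)\right) + 10\right) = 9 \left(- 3 \left(\left(-5 + 0\right) + \left(2 + 1\right)\right) + 10\right) = 9 \left(- 3 \left(-5 + 3\right) + 10\right) = 9 \left(\left(-3\right) \left(-2\right) + 10\right) = 9 \left(6 + 10\right) = 9 \cdot 16 = 144$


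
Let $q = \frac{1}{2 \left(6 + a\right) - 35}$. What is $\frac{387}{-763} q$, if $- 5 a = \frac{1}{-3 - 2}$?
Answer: $\frac{3225}{145733} \approx 0.02213$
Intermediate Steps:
$a = \frac{1}{25}$ ($a = - \frac{1}{5 \left(-3 - 2\right)} = - \frac{1}{5 \left(-5\right)} = \left(- \frac{1}{5}\right) \left(- \frac{1}{5}\right) = \frac{1}{25} \approx 0.04$)
$q = - \frac{25}{573}$ ($q = \frac{1}{2 \left(6 + \frac{1}{25}\right) - 35} = \frac{1}{2 \cdot \frac{151}{25} - 35} = \frac{1}{\frac{302}{25} - 35} = \frac{1}{- \frac{573}{25}} = - \frac{25}{573} \approx -0.04363$)
$\frac{387}{-763} q = \frac{387}{-763} \left(- \frac{25}{573}\right) = 387 \left(- \frac{1}{763}\right) \left(- \frac{25}{573}\right) = \left(- \frac{387}{763}\right) \left(- \frac{25}{573}\right) = \frac{3225}{145733}$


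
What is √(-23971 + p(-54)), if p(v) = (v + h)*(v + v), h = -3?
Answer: I*√17815 ≈ 133.47*I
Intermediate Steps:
p(v) = 2*v*(-3 + v) (p(v) = (v - 3)*(v + v) = (-3 + v)*(2*v) = 2*v*(-3 + v))
√(-23971 + p(-54)) = √(-23971 + 2*(-54)*(-3 - 54)) = √(-23971 + 2*(-54)*(-57)) = √(-23971 + 6156) = √(-17815) = I*√17815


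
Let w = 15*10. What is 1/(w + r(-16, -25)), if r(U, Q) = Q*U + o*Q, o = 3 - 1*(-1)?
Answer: 1/450 ≈ 0.0022222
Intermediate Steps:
o = 4 (o = 3 + 1 = 4)
w = 150
r(U, Q) = 4*Q + Q*U (r(U, Q) = Q*U + 4*Q = 4*Q + Q*U)
1/(w + r(-16, -25)) = 1/(150 - 25*(4 - 16)) = 1/(150 - 25*(-12)) = 1/(150 + 300) = 1/450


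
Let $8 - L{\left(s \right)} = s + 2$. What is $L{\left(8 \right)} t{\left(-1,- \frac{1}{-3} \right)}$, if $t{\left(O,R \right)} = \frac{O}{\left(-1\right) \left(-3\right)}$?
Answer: $\frac{2}{3} \approx 0.66667$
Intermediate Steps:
$L{\left(s \right)} = 6 - s$ ($L{\left(s \right)} = 8 - \left(s + 2\right) = 8 - \left(2 + s\right) = 6 - s$)
$t{\left(O,R \right)} = \frac{O}{3}$
$L{\left(8 \right)} t{\left(-1,- \frac{1}{-3} \right)} = \left(6 - 8\right) \frac{1}{3} \left(-1\right) = \left(6 - 8\right) \left(- \frac{1}{3}\right) = \left(-2\right) \left(- \frac{1}{3}\right) = \frac{2}{3}$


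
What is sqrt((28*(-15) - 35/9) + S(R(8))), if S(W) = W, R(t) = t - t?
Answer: I*sqrt(3815)/3 ≈ 20.589*I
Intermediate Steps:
R(t) = 0
sqrt((28*(-15) - 35/9) + S(R(8))) = sqrt((28*(-15) - 35/9) + 0) = sqrt((-420 - 35*1/9) + 0) = sqrt((-420 - 35/9) + 0) = sqrt(-3815/9 + 0) = sqrt(-3815/9) = I*sqrt(3815)/3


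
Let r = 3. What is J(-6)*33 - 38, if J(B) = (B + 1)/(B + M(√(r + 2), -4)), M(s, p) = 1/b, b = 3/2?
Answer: -113/16 ≈ -7.0625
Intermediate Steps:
b = 3/2 (b = 3*(½) = 3/2 ≈ 1.5000)
M(s, p) = ⅔ (M(s, p) = 1/(3/2) = ⅔)
J(B) = (1 + B)/(⅔ + B) (J(B) = (B + 1)/(B + ⅔) = (1 + B)/(⅔ + B))
J(-6)*33 - 38 = (3*(1 - 6)/(2 + 3*(-6)))*33 - 38 = (3*(-5)/(2 - 18))*33 - 38 = (3*(-5)/(-16))*33 - 38 = (3*(-1/16)*(-5))*33 - 38 = (15/16)*33 - 38 = 495/16 - 38 = -113/16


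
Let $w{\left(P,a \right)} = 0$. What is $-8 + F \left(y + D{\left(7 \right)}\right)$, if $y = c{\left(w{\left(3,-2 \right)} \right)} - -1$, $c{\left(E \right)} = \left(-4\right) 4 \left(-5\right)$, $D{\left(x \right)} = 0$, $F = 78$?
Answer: $6310$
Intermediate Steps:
$c{\left(E \right)} = 80$ ($c{\left(E \right)} = \left(-16\right) \left(-5\right) = 80$)
$y = 81$ ($y = 80 - -1 = 80 + 1 = 81$)
$-8 + F \left(y + D{\left(7 \right)}\right) = -8 + 78 \left(81 + 0\right) = -8 + 78 \cdot 81 = -8 + 6318 = 6310$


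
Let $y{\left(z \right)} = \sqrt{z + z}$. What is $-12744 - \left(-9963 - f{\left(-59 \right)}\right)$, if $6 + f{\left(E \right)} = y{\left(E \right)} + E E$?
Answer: $694 + i \sqrt{118} \approx 694.0 + 10.863 i$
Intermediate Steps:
$y{\left(z \right)} = \sqrt{2} \sqrt{z}$ ($y{\left(z \right)} = \sqrt{2 z} = \sqrt{2} \sqrt{z}$)
$f{\left(E \right)} = -6 + E^{2} + \sqrt{2} \sqrt{E}$ ($f{\left(E \right)} = -6 + \left(\sqrt{2} \sqrt{E} + E E\right) = -6 + \left(\sqrt{2} \sqrt{E} + E^{2}\right) = -6 + \left(E^{2} + \sqrt{2} \sqrt{E}\right) = -6 + E^{2} + \sqrt{2} \sqrt{E}$)
$-12744 - \left(-9963 - f{\left(-59 \right)}\right) = -12744 - \left(-9963 - \left(-6 + \left(-59\right)^{2} + \sqrt{2} \sqrt{-59}\right)\right) = -12744 - \left(-9963 - \left(-6 + 3481 + \sqrt{2} i \sqrt{59}\right)\right) = -12744 - \left(-9963 - \left(-6 + 3481 + i \sqrt{118}\right)\right) = -12744 - \left(-9963 - \left(3475 + i \sqrt{118}\right)\right) = -12744 - \left(-13438 - i \sqrt{118}\right) = -12744 + \left(13438 + i \sqrt{118}\right) = 694 + i \sqrt{118}$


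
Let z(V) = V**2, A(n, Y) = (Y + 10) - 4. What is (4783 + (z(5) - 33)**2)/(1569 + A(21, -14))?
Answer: 4847/1561 ≈ 3.1051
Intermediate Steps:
A(n, Y) = 6 + Y (A(n, Y) = (10 + Y) - 4 = 6 + Y)
(4783 + (z(5) - 33)**2)/(1569 + A(21, -14)) = (4783 + (5**2 - 33)**2)/(1569 + (6 - 14)) = (4783 + (25 - 33)**2)/(1569 - 8) = (4783 + (-8)**2)/1561 = (4783 + 64)*(1/1561) = 4847*(1/1561) = 4847/1561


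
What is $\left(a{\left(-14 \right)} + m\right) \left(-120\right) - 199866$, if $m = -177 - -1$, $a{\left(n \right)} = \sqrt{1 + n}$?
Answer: $-178746 - 120 i \sqrt{13} \approx -1.7875 \cdot 10^{5} - 432.67 i$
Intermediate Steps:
$m = -176$ ($m = -177 + 1 = -176$)
$\left(a{\left(-14 \right)} + m\right) \left(-120\right) - 199866 = \left(\sqrt{1 - 14} - 176\right) \left(-120\right) - 199866 = \left(\sqrt{-13} - 176\right) \left(-120\right) - 199866 = \left(i \sqrt{13} - 176\right) \left(-120\right) - 199866 = \left(-176 + i \sqrt{13}\right) \left(-120\right) - 199866 = \left(21120 - 120 i \sqrt{13}\right) - 199866 = -178746 - 120 i \sqrt{13}$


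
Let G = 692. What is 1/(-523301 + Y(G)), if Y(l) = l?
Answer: -1/522609 ≈ -1.9135e-6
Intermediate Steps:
1/(-523301 + Y(G)) = 1/(-523301 + 692) = 1/(-522609) = -1/522609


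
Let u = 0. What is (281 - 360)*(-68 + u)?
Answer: 5372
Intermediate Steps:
(281 - 360)*(-68 + u) = (281 - 360)*(-68 + 0) = -79*(-68) = 5372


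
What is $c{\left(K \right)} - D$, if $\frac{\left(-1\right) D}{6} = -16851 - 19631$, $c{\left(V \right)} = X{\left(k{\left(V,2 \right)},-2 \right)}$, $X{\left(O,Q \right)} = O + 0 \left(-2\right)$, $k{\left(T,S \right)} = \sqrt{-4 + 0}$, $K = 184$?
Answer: $-218892 + 2 i \approx -2.1889 \cdot 10^{5} + 2.0 i$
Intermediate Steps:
$k{\left(T,S \right)} = 2 i$ ($k{\left(T,S \right)} = \sqrt{-4} = 2 i$)
$X{\left(O,Q \right)} = O$ ($X{\left(O,Q \right)} = O + 0 = O$)
$c{\left(V \right)} = 2 i$
$D = 218892$ ($D = - 6 \left(-16851 - 19631\right) = \left(-6\right) \left(-36482\right) = 218892$)
$c{\left(K \right)} - D = 2 i - 218892 = -218892 + 2 i$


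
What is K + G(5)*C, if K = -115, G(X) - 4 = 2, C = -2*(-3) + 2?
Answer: -67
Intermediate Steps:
C = 8 (C = 6 + 2 = 8)
G(X) = 6 (G(X) = 4 + 2 = 6)
K + G(5)*C = -115 + 6*8 = -115 + 48 = -67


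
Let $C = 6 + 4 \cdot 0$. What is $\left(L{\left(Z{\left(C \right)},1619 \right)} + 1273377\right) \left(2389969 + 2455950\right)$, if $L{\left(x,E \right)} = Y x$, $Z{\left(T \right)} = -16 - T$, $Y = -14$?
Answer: $6172174341515$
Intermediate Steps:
$C = 6$ ($C = 6 + 0 = 6$)
$L{\left(x,E \right)} = - 14 x$
$\left(L{\left(Z{\left(C \right)},1619 \right)} + 1273377\right) \left(2389969 + 2455950\right) = \left(- 14 \left(-16 - 6\right) + 1273377\right) \left(2389969 + 2455950\right) = \left(- 14 \left(-16 - 6\right) + 1273377\right) 4845919 = \left(\left(-14\right) \left(-22\right) + 1273377\right) 4845919 = \left(308 + 1273377\right) 4845919 = 1273685 \cdot 4845919 = 6172174341515$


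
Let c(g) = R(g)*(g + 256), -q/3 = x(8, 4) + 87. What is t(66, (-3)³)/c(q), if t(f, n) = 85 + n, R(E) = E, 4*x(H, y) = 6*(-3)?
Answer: -232/8415 ≈ -0.027570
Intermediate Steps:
x(H, y) = -9/2 (x(H, y) = (6*(-3))/4 = (¼)*(-18) = -9/2)
q = -495/2 (q = -3*(-9/2 + 87) = -3*165/2 = -495/2 ≈ -247.50)
c(g) = g*(256 + g) (c(g) = g*(g + 256) = g*(256 + g))
t(66, (-3)³)/c(q) = (85 + (-3)³)/((-495*(256 - 495/2)/2)) = (85 - 27)/((-495/2*17/2)) = 58/(-8415/4) = 58*(-4/8415) = -232/8415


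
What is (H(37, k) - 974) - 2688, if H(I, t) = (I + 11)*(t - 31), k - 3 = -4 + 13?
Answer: -4574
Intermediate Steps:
k = 12 (k = 3 + (-4 + 13) = 3 + 9 = 12)
H(I, t) = (-31 + t)*(11 + I) (H(I, t) = (11 + I)*(-31 + t) = (-31 + t)*(11 + I))
(H(37, k) - 974) - 2688 = ((-341 - 31*37 + 11*12 + 37*12) - 974) - 2688 = ((-341 - 1147 + 132 + 444) - 974) - 2688 = (-912 - 974) - 2688 = -1886 - 2688 = -4574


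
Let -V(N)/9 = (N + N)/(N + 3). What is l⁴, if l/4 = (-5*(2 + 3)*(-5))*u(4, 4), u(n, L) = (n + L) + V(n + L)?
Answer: 614656000000000000/14641 ≈ 4.1982e+13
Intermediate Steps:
V(N) = -18*N/(3 + N) (V(N) = -9*(N + N)/(N + 3) = -9*2*N/(3 + N) = -18*N/(3 + N))
u(n, L) = L + n - 18*(L + n)/(3 + L + n) (u(n, L) = (n + L) - 18*(n + L)/(3 + (n + L)) = (L + n) - 18*(L + n)/(3 + (L + n)) = (L + n) - 18*(L + n)/(3 + L + n) = L + n - 18*(L + n)/(3 + L + n))
l = -28000/11 (l = 4*((-5*(2 + 3)*(-5))*((-18*4 - 18*4 + (4 + 4)*(3 + 4 + 4))/(3 + 4 + 4))) = 4*((-5*5*(-5))*((-72 - 72 + 8*11)/11)) = 4*((-25*(-5))*((-72 - 72 + 88)/11)) = 4*(125*((1/11)*(-56))) = 4*(125*(-56/11)) = 4*(-7000/11) = -28000/11 ≈ -2545.5)
l⁴ = (-28000/11)⁴ = 614656000000000000/14641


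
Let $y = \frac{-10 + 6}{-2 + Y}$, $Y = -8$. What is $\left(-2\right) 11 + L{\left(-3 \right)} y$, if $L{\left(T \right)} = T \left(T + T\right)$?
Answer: $- \frac{74}{5} \approx -14.8$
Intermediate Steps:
$L{\left(T \right)} = 2 T^{2}$ ($L{\left(T \right)} = T 2 T = 2 T^{2}$)
$y = \frac{2}{5}$ ($y = \frac{-10 + 6}{-2 - 8} = - \frac{4}{-10} = \left(-4\right) \left(- \frac{1}{10}\right) = \frac{2}{5} \approx 0.4$)
$\left(-2\right) 11 + L{\left(-3 \right)} y = \left(-2\right) 11 + 2 \left(-3\right)^{2} \cdot \frac{2}{5} = -22 + 2 \cdot 9 \cdot \frac{2}{5} = -22 + 18 \cdot \frac{2}{5} = -22 + \frac{36}{5} = - \frac{74}{5}$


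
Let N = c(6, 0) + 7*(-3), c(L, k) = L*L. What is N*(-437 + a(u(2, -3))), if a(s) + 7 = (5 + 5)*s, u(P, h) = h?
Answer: -7110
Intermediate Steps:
c(L, k) = L²
N = 15 (N = 6² + 7*(-3) = 36 - 21 = 15)
a(s) = -7 + 10*s (a(s) = -7 + (5 + 5)*s = -7 + 10*s)
N*(-437 + a(u(2, -3))) = 15*(-437 + (-7 + 10*(-3))) = 15*(-437 + (-7 - 30)) = 15*(-437 - 37) = 15*(-474) = -7110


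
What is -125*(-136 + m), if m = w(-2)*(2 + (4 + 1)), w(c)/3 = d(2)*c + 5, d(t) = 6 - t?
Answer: 24875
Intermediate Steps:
w(c) = 15 + 12*c (w(c) = 3*((6 - 1*2)*c + 5) = 3*((6 - 2)*c + 5) = 3*(4*c + 5) = 3*(5 + 4*c) = 15 + 12*c)
m = -63 (m = (15 + 12*(-2))*(2 + (4 + 1)) = (15 - 24)*(2 + 5) = -9*7 = -63)
-125*(-136 + m) = -125*(-136 - 63) = -125*(-199) = 24875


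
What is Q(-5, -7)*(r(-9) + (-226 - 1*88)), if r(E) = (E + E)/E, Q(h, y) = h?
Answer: 1560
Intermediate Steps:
r(E) = 2 (r(E) = (2*E)/E = 2)
Q(-5, -7)*(r(-9) + (-226 - 1*88)) = -5*(2 + (-226 - 1*88)) = -5*(2 + (-226 - 88)) = -5*(2 - 314) = -5*(-312) = 1560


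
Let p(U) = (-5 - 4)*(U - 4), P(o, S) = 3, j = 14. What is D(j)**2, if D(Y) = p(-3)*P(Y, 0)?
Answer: 35721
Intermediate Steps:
p(U) = 36 - 9*U (p(U) = -9*(-4 + U) = 36 - 9*U)
D(Y) = 189 (D(Y) = (36 - 9*(-3))*3 = (36 + 27)*3 = 63*3 = 189)
D(j)**2 = 189**2 = 35721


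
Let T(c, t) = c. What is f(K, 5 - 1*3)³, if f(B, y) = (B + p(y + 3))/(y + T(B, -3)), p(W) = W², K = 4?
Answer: 24389/216 ≈ 112.91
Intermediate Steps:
f(B, y) = (B + (3 + y)²)/(B + y) (f(B, y) = (B + (y + 3)²)/(y + B) = (B + (3 + y)²)/(B + y))
f(K, 5 - 1*3)³ = ((4 + (3 + (5 - 1*3))²)/(4 + (5 - 1*3)))³ = ((4 + (3 + (5 - 3))²)/(4 + (5 - 3)))³ = ((4 + (3 + 2)²)/(4 + 2))³ = ((4 + 5²)/6)³ = ((4 + 25)/6)³ = ((⅙)*29)³ = (29/6)³ = 24389/216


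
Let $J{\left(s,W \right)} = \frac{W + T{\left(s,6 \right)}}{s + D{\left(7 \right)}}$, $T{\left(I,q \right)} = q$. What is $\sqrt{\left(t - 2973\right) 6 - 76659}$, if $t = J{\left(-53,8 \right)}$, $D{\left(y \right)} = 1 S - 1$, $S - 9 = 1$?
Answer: $\frac{8 i \sqrt{178662}}{11} \approx 307.41 i$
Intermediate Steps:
$S = 10$ ($S = 9 + 1 = 10$)
$D{\left(y \right)} = 9$ ($D{\left(y \right)} = 1 \cdot 10 - 1 = 10 - 1 = 9$)
$J{\left(s,W \right)} = \frac{6 + W}{9 + s}$ ($J{\left(s,W \right)} = \frac{W + 6}{s + 9} = \frac{6 + W}{9 + s}$)
$t = - \frac{7}{22}$ ($t = \frac{6 + 8}{9 - 53} = \frac{1}{-44} \cdot 14 = \left(- \frac{1}{44}\right) 14 = - \frac{7}{22} \approx -0.31818$)
$\sqrt{\left(t - 2973\right) 6 - 76659} = \sqrt{\left(- \frac{7}{22} - 2973\right) 6 - 76659} = \sqrt{\left(- \frac{65413}{22}\right) 6 - 76659} = \sqrt{- \frac{196239}{11} - 76659} = \sqrt{- \frac{1039488}{11}} = \frac{8 i \sqrt{178662}}{11}$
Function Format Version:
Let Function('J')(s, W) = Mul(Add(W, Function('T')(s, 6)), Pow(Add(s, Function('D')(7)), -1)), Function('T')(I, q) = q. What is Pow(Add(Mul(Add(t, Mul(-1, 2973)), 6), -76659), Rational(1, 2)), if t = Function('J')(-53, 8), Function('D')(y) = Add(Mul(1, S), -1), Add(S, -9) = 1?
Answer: Mul(Rational(8, 11), I, Pow(178662, Rational(1, 2))) ≈ Mul(307.41, I)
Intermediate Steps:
S = 10 (S = Add(9, 1) = 10)
Function('D')(y) = 9 (Function('D')(y) = Add(Mul(1, 10), -1) = Add(10, -1) = 9)
Function('J')(s, W) = Mul(Pow(Add(9, s), -1), Add(6, W)) (Function('J')(s, W) = Mul(Add(W, 6), Pow(Add(s, 9), -1)) = Mul(Add(6, W), Pow(Add(9, s), -1)) = Mul(Pow(Add(9, s), -1), Add(6, W)))
t = Rational(-7, 22) (t = Mul(Pow(Add(9, -53), -1), Add(6, 8)) = Mul(Pow(-44, -1), 14) = Mul(Rational(-1, 44), 14) = Rational(-7, 22) ≈ -0.31818)
Pow(Add(Mul(Add(t, Mul(-1, 2973)), 6), -76659), Rational(1, 2)) = Pow(Add(Mul(Add(Rational(-7, 22), Mul(-1, 2973)), 6), -76659), Rational(1, 2)) = Pow(Add(Mul(Add(Rational(-7, 22), -2973), 6), -76659), Rational(1, 2)) = Pow(Add(Mul(Rational(-65413, 22), 6), -76659), Rational(1, 2)) = Pow(Add(Rational(-196239, 11), -76659), Rational(1, 2)) = Pow(Rational(-1039488, 11), Rational(1, 2)) = Mul(Rational(8, 11), I, Pow(178662, Rational(1, 2)))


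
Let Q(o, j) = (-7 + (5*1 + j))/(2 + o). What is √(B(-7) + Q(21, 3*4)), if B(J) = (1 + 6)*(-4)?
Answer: I*√14582/23 ≈ 5.2503*I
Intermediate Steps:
B(J) = -28 (B(J) = 7*(-4) = -28)
Q(o, j) = (-2 + j)/(2 + o) (Q(o, j) = (-7 + (5 + j))/(2 + o) = (-2 + j)/(2 + o))
√(B(-7) + Q(21, 3*4)) = √(-28 + (-2 + 3*4)/(2 + 21)) = √(-28 + (-2 + 12)/23) = √(-28 + (1/23)*10) = √(-28 + 10/23) = √(-634/23) = I*√14582/23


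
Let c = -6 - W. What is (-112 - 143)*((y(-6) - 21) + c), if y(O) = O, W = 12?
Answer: 11475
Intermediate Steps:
c = -18 (c = -6 - 1*12 = -6 - 12 = -18)
(-112 - 143)*((y(-6) - 21) + c) = (-112 - 143)*((-6 - 21) - 18) = -255*(-27 - 18) = -255*(-45) = 11475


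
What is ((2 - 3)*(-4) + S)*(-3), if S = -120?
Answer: 348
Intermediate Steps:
((2 - 3)*(-4) + S)*(-3) = ((2 - 3)*(-4) - 120)*(-3) = (-1*(-4) - 120)*(-3) = (4 - 120)*(-3) = -116*(-3) = 348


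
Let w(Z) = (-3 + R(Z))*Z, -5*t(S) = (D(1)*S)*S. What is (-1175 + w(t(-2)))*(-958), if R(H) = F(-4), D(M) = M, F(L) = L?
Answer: 5601426/5 ≈ 1.1203e+6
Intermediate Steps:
t(S) = -S**2/5 (t(S) = -1*S*S/5 = -S*S/5 = -S**2/5)
R(H) = -4
w(Z) = -7*Z (w(Z) = (-3 - 4)*Z = -7*Z)
(-1175 + w(t(-2)))*(-958) = (-1175 - (-7)*(-2)**2/5)*(-958) = (-1175 - (-7)*4/5)*(-958) = (-1175 - 7*(-4/5))*(-958) = (-1175 + 28/5)*(-958) = -5847/5*(-958) = 5601426/5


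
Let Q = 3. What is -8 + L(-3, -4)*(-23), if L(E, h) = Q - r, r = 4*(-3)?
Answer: -353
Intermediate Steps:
r = -12
L(E, h) = 15 (L(E, h) = 3 - 1*(-12) = 3 + 12 = 15)
-8 + L(-3, -4)*(-23) = -8 + 15*(-23) = -8 - 345 = -353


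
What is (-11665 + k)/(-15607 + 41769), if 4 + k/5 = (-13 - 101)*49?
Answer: -39615/26162 ≈ -1.5142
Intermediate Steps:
k = -27950 (k = -20 + 5*((-13 - 101)*49) = -20 + 5*(-114*49) = -20 + 5*(-5586) = -20 - 27930 = -27950)
(-11665 + k)/(-15607 + 41769) = (-11665 - 27950)/(-15607 + 41769) = -39615/26162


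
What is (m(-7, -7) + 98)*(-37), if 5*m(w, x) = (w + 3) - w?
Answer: -18241/5 ≈ -3648.2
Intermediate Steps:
m(w, x) = ⅗ (m(w, x) = ((w + 3) - w)/5 = ((3 + w) - w)/5 = (⅕)*3 = ⅗)
(m(-7, -7) + 98)*(-37) = (⅗ + 98)*(-37) = (493/5)*(-37) = -18241/5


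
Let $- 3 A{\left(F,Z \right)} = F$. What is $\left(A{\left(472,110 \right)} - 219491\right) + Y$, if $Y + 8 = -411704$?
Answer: $- \frac{1894081}{3} \approx -6.3136 \cdot 10^{5}$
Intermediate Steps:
$Y = -411712$ ($Y = -8 - 411704 = -411712$)
$A{\left(F,Z \right)} = - \frac{F}{3}$
$\left(A{\left(472,110 \right)} - 219491\right) + Y = \left(\left(- \frac{1}{3}\right) 472 - 219491\right) - 411712 = \left(- \frac{472}{3} - 219491\right) - 411712 = - \frac{658945}{3} - 411712 = - \frac{1894081}{3}$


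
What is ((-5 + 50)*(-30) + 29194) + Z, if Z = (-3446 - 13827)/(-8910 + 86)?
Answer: 245712729/8824 ≈ 27846.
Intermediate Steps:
Z = 17273/8824 (Z = -17273/(-8824) = -17273*(-1/8824) = 17273/8824 ≈ 1.9575)
((-5 + 50)*(-30) + 29194) + Z = ((-5 + 50)*(-30) + 29194) + 17273/8824 = (45*(-30) + 29194) + 17273/8824 = (-1350 + 29194) + 17273/8824 = 27844 + 17273/8824 = 245712729/8824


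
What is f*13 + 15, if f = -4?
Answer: -37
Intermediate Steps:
f*13 + 15 = -4*13 + 15 = -52 + 15 = -37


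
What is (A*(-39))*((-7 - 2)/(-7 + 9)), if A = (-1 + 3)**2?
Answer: 702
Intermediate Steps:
A = 4 (A = 2**2 = 4)
(A*(-39))*((-7 - 2)/(-7 + 9)) = (4*(-39))*((-7 - 2)/(-7 + 9)) = -(-1404)/2 = -156*(-9/2) = 702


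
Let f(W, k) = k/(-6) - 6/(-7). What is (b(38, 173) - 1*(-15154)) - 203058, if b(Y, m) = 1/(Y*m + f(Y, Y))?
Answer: -25919289835/137939 ≈ -1.8790e+5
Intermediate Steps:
f(W, k) = 6/7 - k/6 (f(W, k) = k*(-⅙) - 6*(-⅐) = -k/6 + 6/7 = 6/7 - k/6)
b(Y, m) = 1/(6/7 - Y/6 + Y*m) (b(Y, m) = 1/(Y*m + (6/7 - Y/6)) = 1/(6/7 - Y/6 + Y*m))
(b(38, 173) - 1*(-15154)) - 203058 = (42/(36 - 7*38 + 42*38*173) - 1*(-15154)) - 203058 = (42/(36 - 266 + 276108) + 15154) - 203058 = (42/275878 + 15154) - 203058 = (42*(1/275878) + 15154) - 203058 = (21/137939 + 15154) - 203058 = 2090327627/137939 - 203058 = -25919289835/137939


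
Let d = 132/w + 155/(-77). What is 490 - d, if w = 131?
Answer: 4952771/10087 ≈ 491.01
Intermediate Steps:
d = -10141/10087 (d = 132/131 + 155/(-77) = 132*(1/131) + 155*(-1/77) = 132/131 - 155/77 = -10141/10087 ≈ -1.0054)
490 - d = 490 - 1*(-10141/10087) = 490 + 10141/10087 = 4952771/10087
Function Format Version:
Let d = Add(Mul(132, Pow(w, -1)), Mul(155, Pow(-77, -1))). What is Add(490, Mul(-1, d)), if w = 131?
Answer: Rational(4952771, 10087) ≈ 491.01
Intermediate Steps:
d = Rational(-10141, 10087) (d = Add(Mul(132, Pow(131, -1)), Mul(155, Pow(-77, -1))) = Add(Mul(132, Rational(1, 131)), Mul(155, Rational(-1, 77))) = Add(Rational(132, 131), Rational(-155, 77)) = Rational(-10141, 10087) ≈ -1.0054)
Add(490, Mul(-1, d)) = Add(490, Mul(-1, Rational(-10141, 10087))) = Add(490, Rational(10141, 10087)) = Rational(4952771, 10087)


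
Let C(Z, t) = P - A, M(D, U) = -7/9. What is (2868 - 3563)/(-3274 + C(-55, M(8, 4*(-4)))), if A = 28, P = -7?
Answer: 695/3309 ≈ 0.21003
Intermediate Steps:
M(D, U) = -7/9 (M(D, U) = -7*⅑ = -7/9)
C(Z, t) = -35 (C(Z, t) = -7 - 1*28 = -7 - 28 = -35)
(2868 - 3563)/(-3274 + C(-55, M(8, 4*(-4)))) = (2868 - 3563)/(-3274 - 35) = -695/(-3309) = -695*(-1/3309) = 695/3309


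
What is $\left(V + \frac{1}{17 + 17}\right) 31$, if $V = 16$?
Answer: $\frac{16895}{34} \approx 496.91$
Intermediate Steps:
$\left(V + \frac{1}{17 + 17}\right) 31 = \left(16 + \frac{1}{17 + 17}\right) 31 = \left(16 + \frac{1}{34}\right) 31 = \frac{545}{34} \cdot 31 = \frac{16895}{34}$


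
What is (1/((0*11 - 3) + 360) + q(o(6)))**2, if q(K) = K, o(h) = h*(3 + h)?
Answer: 371679841/127449 ≈ 2916.3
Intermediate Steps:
(1/((0*11 - 3) + 360) + q(o(6)))**2 = (1/((0*11 - 3) + 360) + 6*(3 + 6))**2 = (1/((0 - 3) + 360) + 6*9)**2 = (1/(-3 + 360) + 54)**2 = (1/357 + 54)**2 = (19279/357)**2 = 371679841/127449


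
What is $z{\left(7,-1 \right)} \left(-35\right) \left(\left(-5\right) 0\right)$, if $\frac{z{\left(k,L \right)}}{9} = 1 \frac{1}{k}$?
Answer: $0$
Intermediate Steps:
$z{\left(k,L \right)} = \frac{9}{k}$ ($z{\left(k,L \right)} = 9 \cdot 1 \frac{1}{k} = \frac{9}{k}$)
$z{\left(7,-1 \right)} \left(-35\right) \left(\left(-5\right) 0\right) = \frac{9}{7} \left(-35\right) \left(\left(-5\right) 0\right) = 9 \cdot \frac{1}{7} \left(-35\right) 0 = \frac{9}{7} \left(-35\right) 0 = \left(-45\right) 0 = 0$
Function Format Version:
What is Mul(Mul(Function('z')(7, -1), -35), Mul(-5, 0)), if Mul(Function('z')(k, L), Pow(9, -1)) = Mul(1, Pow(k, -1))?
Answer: 0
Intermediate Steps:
Function('z')(k, L) = Mul(9, Pow(k, -1)) (Function('z')(k, L) = Mul(9, Mul(1, Pow(k, -1))) = Mul(9, Pow(k, -1)))
Mul(Mul(Function('z')(7, -1), -35), Mul(-5, 0)) = Mul(Mul(Mul(9, Pow(7, -1)), -35), Mul(-5, 0)) = Mul(Mul(Mul(9, Rational(1, 7)), -35), 0) = Mul(Mul(Rational(9, 7), -35), 0) = Mul(-45, 0) = 0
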